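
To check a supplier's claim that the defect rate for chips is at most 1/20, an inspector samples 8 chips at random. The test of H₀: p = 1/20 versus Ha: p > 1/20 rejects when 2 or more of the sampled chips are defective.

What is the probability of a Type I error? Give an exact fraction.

α = P(reject H₀ | H₀ true) = P(X ≥ 2 | p = 1/20), X ~ Binomial(8, 1/20).
Via the complement, α = 1 − Σ_{j=0}^{1} C(8,j)(1/20)^j(19/20)^{8-j} = 1465463047/25600000000.

1465463047/25600000000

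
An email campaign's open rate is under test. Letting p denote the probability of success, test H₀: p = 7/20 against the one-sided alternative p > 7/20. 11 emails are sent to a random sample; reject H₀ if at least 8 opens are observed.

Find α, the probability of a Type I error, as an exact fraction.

62680681273/5120000000000

α = P(reject H₀ | H₀ true) = P(Y ≥ 8 | p = 7/20), with Y ~ Binomial(11, 7/20).
Adding the binomial terms for j = 8 through 11 with p = 7/20 yields 62680681273/5120000000000.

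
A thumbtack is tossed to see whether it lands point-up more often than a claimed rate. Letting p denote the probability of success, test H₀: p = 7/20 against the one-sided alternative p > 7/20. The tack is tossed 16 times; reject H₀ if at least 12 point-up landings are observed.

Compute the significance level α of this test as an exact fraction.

34138552149875229/26214400000000000000

Under H₀, X ~ Binomial(16, 7/20), and α = P(X ≥ 12).
Adding the binomial terms for j = 12 through 16 with p = 7/20 yields 34138552149875229/26214400000000000000.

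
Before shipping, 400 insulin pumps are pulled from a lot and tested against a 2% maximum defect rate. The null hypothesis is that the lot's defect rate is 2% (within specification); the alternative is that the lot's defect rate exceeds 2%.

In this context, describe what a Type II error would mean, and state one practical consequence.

A Type II error would mean concluding that the lot's defect rate is 2% (within specification) (or at least failing to establish that the lot's defect rate exceeds 2%) when in fact the lot's defect rate exceeds 2%. Consequence: defective units reach the field, triggering recalls or failures.

A Type II error is failing to reject H₀ when H₀ is false.
Here that means accepting the lot and shipping it when actually the lot's defect rate exceeds 2%.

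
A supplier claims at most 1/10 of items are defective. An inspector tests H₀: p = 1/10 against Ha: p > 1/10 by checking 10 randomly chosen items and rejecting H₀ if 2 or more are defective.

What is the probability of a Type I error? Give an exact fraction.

α = P(reject H₀ | H₀ true) = P(X ≥ 2 | p = 1/10), X ~ Binomial(10, 1/10).
Computing the lower-tail complement: 1 − 7360989291/10000000000 = 2639010709/10000000000.

2639010709/10000000000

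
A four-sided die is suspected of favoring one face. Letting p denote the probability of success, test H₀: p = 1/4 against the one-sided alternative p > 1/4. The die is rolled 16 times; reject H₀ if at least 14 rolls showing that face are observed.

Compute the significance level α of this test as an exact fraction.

1129/4294967296

Under H₀, S ~ Binomial(16, 1/4), and α = P(S ≥ 14).
Summing C(16,j)(1/4)^j(3/4)^{16−j} for j = 14,…,16 gives 1129/4294967296.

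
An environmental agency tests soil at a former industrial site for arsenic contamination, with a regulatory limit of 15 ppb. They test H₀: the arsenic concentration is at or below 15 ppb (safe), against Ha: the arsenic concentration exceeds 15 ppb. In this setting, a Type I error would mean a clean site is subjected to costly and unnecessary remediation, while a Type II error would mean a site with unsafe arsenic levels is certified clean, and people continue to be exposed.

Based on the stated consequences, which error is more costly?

The Type II consequence (a site with unsafe arsenic levels is certified clean, and people continue to be exposed) is more severe than the Type I consequence (a clean site is subjected to costly and unnecessary remediation).

Type II error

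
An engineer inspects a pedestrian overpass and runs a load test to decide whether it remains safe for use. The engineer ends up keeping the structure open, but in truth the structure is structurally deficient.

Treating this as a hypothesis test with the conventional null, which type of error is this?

Type II error

The null hypothesis here is that the structure meets the required load capacity (safe).
'Keeping the structure open' corresponds to failing to reject H₀.
H₀ was not rejected but H₀ is false — a Type II error (false negative).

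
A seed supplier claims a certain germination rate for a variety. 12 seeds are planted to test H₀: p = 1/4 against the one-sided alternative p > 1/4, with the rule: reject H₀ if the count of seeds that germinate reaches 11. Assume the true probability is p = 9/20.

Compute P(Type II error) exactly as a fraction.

4091575270595131/4096000000000000

A Type II error is failing to reject when Ha holds: with p = 9/20, β = P(Y ≤ 10).
Equivalently, β = 1 − P(Y ≥ 11) = 4091575270595131/4096000000000000.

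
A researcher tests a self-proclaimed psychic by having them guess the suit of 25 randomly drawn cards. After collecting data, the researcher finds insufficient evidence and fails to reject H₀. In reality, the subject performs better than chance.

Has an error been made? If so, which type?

Type II error

The conventional null hypothesis here is that the subject is guessing at random (p = 1/4).
H₀ was not rejected, but H₀ is actually false.
Failing to reject a false null hypothesis is a Type II error (false negative).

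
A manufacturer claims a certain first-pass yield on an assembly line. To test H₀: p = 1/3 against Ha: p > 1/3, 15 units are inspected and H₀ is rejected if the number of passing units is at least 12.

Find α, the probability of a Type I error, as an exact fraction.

4091/14348907

The Type I error probability is α = P(Y ≥ 12) computed under H₀, where Y ~ Binomial(15, 1/3).
P(Y ≥ 12) = Σ_{j=12}^{15} C(15,j)·(1/3)^j·(2/3)^{15-j} = 4091/14348907.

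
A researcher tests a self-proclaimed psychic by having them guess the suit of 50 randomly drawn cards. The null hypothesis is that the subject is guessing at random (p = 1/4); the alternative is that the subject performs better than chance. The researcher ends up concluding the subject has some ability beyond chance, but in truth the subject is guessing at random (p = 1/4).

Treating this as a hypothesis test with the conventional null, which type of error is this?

Type I error

'Concluding the subject has some ability beyond chance' corresponds to rejecting H₀.
H₀ was rejected but H₀ is true — a Type I error (false positive).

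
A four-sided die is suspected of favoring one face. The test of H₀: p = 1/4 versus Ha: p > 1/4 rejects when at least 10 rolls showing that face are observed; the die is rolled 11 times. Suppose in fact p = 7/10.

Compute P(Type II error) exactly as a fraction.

2217524751/2500000000

β = P(fail to reject H₀ | Ha true) = P(S ≤ 9 | p = 7/10), S ~ Binomial(11, 7/10).
Equivalently, β = 1 − P(S ≥ 10) = 2217524751/2500000000.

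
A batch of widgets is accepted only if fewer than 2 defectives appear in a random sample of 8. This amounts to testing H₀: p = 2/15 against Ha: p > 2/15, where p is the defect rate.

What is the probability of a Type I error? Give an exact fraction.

The significance level is the probability, assuming p = 2/15, of seeing 2 or more defectives in 8 draws.
Via the complement, α = 1 − Σ_{j=0}^{1} C(8,j)(2/15)^j(13/15)^{8-j} = 743183632/2562890625.

743183632/2562890625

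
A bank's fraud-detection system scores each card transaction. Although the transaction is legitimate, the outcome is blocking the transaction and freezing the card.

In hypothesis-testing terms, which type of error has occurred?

Type I error

The null hypothesis here is that the transaction is legitimate.
'Blocking the transaction and freezing the card' corresponds to rejecting H₀.
H₀ was rejected but H₀ is true — a Type I error (false positive).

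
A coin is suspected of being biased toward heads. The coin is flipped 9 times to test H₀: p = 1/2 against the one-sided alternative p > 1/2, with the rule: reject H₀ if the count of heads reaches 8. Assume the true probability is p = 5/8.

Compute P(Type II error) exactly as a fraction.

3803679/4194304

A Type II error is failing to reject when Ha holds: with p = 5/8, β = P(X ≤ 7).
Adding the binomial probabilities P(X=0)+…+P(X=7) at p = 5/8 gives 3803679/4194304.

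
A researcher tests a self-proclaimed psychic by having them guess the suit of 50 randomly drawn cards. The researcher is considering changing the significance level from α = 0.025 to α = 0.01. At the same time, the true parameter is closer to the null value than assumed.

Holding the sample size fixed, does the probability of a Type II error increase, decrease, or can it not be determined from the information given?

A smaller α moves the rejection region further into the tail. With the alternative true, more outcomes now fall outside the rejection region, so failing to reject becomes more likely. When the true parameter is near the null value, the test has a harder time distinguishing Ha from H₀. Both changes push β in the same direction.

It increases.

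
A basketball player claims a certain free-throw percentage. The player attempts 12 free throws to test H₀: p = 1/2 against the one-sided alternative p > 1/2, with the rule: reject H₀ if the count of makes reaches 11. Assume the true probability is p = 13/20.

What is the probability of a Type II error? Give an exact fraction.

3922160441778411/4096000000000000

A Type II error is failing to reject when Ha holds: with p = 13/20, β = P(Y ≤ 10).
Adding the binomial probabilities P(Y=0)+…+P(Y=10) at p = 13/20 gives 3922160441778411/4096000000000000.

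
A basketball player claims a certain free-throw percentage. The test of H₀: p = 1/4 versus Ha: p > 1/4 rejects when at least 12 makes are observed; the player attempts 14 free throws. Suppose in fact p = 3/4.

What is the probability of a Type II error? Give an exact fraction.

β = P(fail to reject H₀ | Ha true) = P(Y ≤ 11 | p = 3/4), Y ~ Binomial(14, 3/4).
Adding the binomial probabilities P(Y=0)+…+P(Y=11) at p = 3/4 gives 96485417/134217728.

96485417/134217728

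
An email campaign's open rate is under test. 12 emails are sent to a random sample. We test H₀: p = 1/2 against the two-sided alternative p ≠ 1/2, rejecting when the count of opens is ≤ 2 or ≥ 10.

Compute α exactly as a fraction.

Under H₀, X ~ Binomial(12, 1/2); α is the probability of landing in either tail, P(X ≤ 2) + P(X ≥ 10).
By symmetry, α = 2·P(X ≤ 2) = 2·(1 + 12 + 66)/4096 = 158/4096 = 79/2048.

79/2048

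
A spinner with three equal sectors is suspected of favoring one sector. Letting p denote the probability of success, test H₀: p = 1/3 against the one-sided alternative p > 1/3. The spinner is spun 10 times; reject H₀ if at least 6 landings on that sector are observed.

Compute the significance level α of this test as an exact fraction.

Under H₀, S ~ Binomial(10, 1/3), and α = P(S ≥ 6).
Summing C(10,j)(1/3)^j(2/3)^{10−j} for j = 6,…,10 gives 1507/19683.

1507/19683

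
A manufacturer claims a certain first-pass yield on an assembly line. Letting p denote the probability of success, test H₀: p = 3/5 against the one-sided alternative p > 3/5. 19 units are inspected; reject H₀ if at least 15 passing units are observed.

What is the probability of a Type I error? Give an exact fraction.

265555221849/3814697265625

α = P(reject H₀ | H₀ true) = P(Y ≥ 15 | p = 3/5), with Y ~ Binomial(19, 3/5).
P(Y ≥ 15) = Σ_{j=15}^{19} C(19,j)·(3/5)^j·(2/5)^{19-j} = 265555221849/3814697265625.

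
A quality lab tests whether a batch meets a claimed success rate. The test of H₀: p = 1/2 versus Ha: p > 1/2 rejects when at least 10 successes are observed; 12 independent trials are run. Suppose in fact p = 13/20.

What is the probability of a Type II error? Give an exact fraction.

695265215827749/819200000000000

A Type II error is failing to reject when Ha holds: with p = 13/20, β = P(Y ≤ 9).
Adding the binomial probabilities P(Y=0)+…+P(Y=9) at p = 13/20 gives 695265215827749/819200000000000.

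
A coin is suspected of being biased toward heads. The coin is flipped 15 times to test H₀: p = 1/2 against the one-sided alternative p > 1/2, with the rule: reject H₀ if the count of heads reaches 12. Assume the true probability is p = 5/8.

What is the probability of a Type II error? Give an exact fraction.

7681591069083/8796093022208

β = P(fail to reject H₀ | Ha true) = P(Y ≤ 11 | p = 5/8), Y ~ Binomial(15, 5/8).
Equivalently, β = 1 − P(Y ≥ 12) = 7681591069083/8796093022208.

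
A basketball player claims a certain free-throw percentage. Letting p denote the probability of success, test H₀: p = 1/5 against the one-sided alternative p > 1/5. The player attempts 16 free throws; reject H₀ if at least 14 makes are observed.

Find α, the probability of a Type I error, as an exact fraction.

397/30517578125

Under H₀, K ~ Binomial(16, 1/5), and α = P(K ≥ 14).
P(K ≥ 14) = Σ_{j=14}^{16} C(16,j)·(1/5)^j·(4/5)^{16-j} = 397/30517578125.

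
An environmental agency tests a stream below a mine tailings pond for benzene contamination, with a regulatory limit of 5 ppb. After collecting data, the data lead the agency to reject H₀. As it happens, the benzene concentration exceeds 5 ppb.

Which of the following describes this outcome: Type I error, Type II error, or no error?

The conventional null hypothesis here is that the benzene concentration is at or below 5 ppb (safe).
The test rejected a false H₀ — the decision matches the true state.

No error (correct decision).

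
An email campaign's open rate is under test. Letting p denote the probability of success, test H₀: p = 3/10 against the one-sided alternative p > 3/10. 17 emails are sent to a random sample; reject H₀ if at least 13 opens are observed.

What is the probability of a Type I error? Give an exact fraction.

1032701997051/10000000000000000

Under H₀, S ~ Binomial(17, 3/10), and α = P(S ≥ 13).
Adding the binomial terms for j = 13 through 17 with p = 3/10 yields 1032701997051/10000000000000000.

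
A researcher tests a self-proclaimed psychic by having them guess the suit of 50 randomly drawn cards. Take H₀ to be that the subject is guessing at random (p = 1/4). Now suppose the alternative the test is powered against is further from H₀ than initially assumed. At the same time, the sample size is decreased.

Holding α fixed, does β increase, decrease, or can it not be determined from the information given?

Cannot be determined from the information given.

The first change alone would make β decrease; the second alone would make β increase. Which effect dominates depends on the magnitudes, which are not given.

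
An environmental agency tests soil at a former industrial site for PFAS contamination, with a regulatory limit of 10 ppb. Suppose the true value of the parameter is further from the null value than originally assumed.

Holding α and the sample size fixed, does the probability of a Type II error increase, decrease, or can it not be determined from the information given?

It decreases.

A larger true effect moves the Ha sampling distribution further from the H₀ critical value, making rejection more likely when Ha is true.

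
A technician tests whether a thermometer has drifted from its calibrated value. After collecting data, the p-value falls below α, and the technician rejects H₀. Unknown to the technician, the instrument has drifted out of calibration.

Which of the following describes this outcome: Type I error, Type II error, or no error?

No error (correct decision).

The conventional null hypothesis here is that the instrument is correctly calibrated.
The test rejected a false H₀ — the decision matches the true state.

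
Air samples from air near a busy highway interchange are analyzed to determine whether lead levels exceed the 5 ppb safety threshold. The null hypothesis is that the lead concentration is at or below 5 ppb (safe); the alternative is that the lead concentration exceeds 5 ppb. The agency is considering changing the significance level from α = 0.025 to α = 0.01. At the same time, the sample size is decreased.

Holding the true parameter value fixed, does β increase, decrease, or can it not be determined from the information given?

It increases.

Lowering α raises the bar for rejection; under Ha, the test now fails to reject on outcomes it previously would have rejected. A smaller sample increases the standard error, so the sampling distributions under H₀ and Ha overlap more. Both changes push β in the same direction.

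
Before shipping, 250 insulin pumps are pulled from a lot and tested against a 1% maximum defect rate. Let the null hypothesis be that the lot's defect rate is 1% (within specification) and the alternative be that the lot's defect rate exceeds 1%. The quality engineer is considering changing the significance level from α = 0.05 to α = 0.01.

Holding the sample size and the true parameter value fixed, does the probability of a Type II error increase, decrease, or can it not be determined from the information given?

It increases.

Lowering α raises the bar for rejection; under Ha, the test now fails to reject on outcomes it previously would have rejected.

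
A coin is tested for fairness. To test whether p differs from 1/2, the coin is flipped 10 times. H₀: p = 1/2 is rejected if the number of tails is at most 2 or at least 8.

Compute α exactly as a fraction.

7/64

Under H₀, X ~ Binomial(10, 1/2); α is the probability of landing in either tail, P(X ≤ 2) + P(X ≥ 8).
The two tails are symmetric, so α = 2·(1 + 10 + 45)/2^10 = 112/1024 = 7/64.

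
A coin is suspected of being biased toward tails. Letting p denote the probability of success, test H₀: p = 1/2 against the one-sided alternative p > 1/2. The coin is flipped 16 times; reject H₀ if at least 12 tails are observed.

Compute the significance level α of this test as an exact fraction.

2517/65536

Under H₀, K ~ Binomial(16, 1/2), and α = P(K ≥ 12).
That's C(16,12) + C(16,13) + C(16,14) + C(16,15) + C(16,16) over 2^16, i.e. (1820 + 560 + 120 + 16 + 1)/65536 = 2517/65536.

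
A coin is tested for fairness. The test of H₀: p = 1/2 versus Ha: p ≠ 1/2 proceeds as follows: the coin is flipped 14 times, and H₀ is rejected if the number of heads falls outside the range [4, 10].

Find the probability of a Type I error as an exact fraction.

The significance level is the null-hypothesis probability of the rejection region {≤3} ∪ {≥11}.
The two tails are symmetric, so α = 2·(1 + 14 + 91 + 364)/2^14 = 940/16384 = 235/4096.

235/4096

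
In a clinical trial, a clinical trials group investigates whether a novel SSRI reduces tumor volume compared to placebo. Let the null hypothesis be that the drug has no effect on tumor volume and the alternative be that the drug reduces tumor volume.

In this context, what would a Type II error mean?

A Type II error would mean concluding that the drug has no effect on tumor volume (or at least failing to establish that the drug reduces tumor volume) when in fact the drug reduces tumor volume.

A Type II error is failing to reject H₀ when H₀ is false.
Here that means concluding there is insufficient evidence that the drug works when actually the drug reduces tumor volume.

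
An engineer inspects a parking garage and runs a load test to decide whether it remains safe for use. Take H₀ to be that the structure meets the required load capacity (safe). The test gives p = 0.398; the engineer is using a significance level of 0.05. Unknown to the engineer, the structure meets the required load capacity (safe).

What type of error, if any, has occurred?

Since p = 0.398 ≥ α = 0.05, H₀ is not rejected.
H₀ is true (actually the structure meets the required load capacity (safe)).
The decision matches the true state — no error.

Neither — the decision is correct.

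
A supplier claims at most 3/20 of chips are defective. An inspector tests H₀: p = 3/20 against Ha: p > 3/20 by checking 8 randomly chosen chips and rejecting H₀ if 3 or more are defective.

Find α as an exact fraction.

2693447019/25600000000

The significance level is the probability, assuming p = 3/20, of seeing 3 or more defectives in 8 draws.
Computing the lower-tail complement: 1 − 22906552981/25600000000 = 2693447019/25600000000.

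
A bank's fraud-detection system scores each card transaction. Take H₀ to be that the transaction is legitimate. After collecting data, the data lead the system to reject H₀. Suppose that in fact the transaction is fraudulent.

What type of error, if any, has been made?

The test rejected a false H₀ — the decision matches the true state.

No error (correct decision).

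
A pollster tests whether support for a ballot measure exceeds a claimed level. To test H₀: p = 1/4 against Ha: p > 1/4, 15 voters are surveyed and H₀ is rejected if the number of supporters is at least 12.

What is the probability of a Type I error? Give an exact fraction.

3319/268435456

α = P(reject H₀ | H₀ true) = P(K ≥ 12 | p = 1/4), with K ~ Binomial(15, 1/4).
P(K ≥ 12) = Σ_{j=12}^{15} C(15,j)·(1/4)^j·(3/4)^{15-j} = 3319/268435456.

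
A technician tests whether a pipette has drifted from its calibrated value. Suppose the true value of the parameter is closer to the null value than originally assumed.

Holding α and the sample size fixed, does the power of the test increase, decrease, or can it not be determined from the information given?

It decreases.

A smaller true effect puts the Ha sampling distribution closer to H₀, so more of it falls in the non-rejection region.
Since power = 1 − β and β increases, power decreases.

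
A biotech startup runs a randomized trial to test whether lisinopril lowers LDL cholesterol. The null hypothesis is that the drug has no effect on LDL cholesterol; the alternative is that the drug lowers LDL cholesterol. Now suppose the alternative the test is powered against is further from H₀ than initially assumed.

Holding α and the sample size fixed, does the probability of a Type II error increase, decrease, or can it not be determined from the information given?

It decreases.

A larger true effect moves the Ha sampling distribution further from the H₀ critical value, making rejection more likely when Ha is true.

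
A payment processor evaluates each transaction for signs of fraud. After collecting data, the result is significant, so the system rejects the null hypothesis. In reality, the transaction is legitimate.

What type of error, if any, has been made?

The conventional null hypothesis here is that the transaction is legitimate.
H₀ was rejected, but H₀ is actually true.
Rejecting a true null hypothesis is a Type I error (false positive).

Type I error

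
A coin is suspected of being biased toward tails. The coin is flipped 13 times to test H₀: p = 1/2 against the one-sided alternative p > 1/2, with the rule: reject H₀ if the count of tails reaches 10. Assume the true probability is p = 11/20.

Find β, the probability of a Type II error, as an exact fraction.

1857697115702463/2048000000000000

Under the alternative p = 11/20, S ~ Binomial(13, 11/20); β is the probability the test does not reject, P(S < 10).
Summing C(13,j)·(11/20)^j·(9/20)^{13-j} for j = 0..9 gives 1857697115702463/2048000000000000.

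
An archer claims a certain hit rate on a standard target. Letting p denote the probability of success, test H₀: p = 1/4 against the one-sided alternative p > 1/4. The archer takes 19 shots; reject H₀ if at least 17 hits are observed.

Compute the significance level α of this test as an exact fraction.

α = P(reject H₀ | H₀ true) = P(Y ≥ 17 | p = 1/4), with Y ~ Binomial(19, 1/4).
P(Y ≥ 17) = Σ_{j=17}^{19} C(19,j)·(1/4)^j·(3/4)^{19-j} = 1597/274877906944.

1597/274877906944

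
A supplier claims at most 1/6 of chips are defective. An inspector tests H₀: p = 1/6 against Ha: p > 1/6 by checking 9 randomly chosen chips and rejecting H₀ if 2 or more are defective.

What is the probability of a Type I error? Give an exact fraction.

2304473/5038848

α = P(reject H₀ | H₀ true) = P(K ≥ 2 | p = 1/6), K ~ Binomial(9, 1/6).
Computing the lower-tail complement: 1 − 2734375/5038848 = 2304473/5038848.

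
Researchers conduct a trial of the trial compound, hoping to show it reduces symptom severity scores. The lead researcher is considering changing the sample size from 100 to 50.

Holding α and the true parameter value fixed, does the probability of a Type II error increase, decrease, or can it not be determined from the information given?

Reducing n widens both sampling distributions, so the test has less ability to distinguish Ha from H₀.

It increases.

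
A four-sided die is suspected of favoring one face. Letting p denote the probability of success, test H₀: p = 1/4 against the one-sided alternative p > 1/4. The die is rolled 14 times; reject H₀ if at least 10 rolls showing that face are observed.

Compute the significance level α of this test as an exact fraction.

91771/268435456

α = P(reject H₀ | H₀ true) = P(K ≥ 10 | p = 1/4), with K ~ Binomial(14, 1/4).
Summing C(14,j)(1/4)^j(3/4)^{14−j} for j = 10,…,14 gives 91771/268435456.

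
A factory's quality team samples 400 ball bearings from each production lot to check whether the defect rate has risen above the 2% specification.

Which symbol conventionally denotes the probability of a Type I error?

α

P(Type I error) = P(reject H₀ | H₀ true) = α, the significance level.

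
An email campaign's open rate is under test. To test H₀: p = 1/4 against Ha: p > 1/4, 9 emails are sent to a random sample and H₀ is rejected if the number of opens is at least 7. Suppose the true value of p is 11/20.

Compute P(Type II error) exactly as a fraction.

54431799039/64000000000

Under the alternative p = 11/20, Y ~ Binomial(9, 11/20); β is the probability the test does not reject, P(Y < 7).
Equivalently, β = 1 − P(Y ≥ 7) = 54431799039/64000000000.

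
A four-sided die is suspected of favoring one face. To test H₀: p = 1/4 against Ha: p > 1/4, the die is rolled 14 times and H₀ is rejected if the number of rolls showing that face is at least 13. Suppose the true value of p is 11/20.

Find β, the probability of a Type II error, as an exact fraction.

β = P(fail to reject H₀ | Ha true) = P(Y ≤ 12 | p = 11/20), Y ~ Binomial(14, 11/20).
Equivalently, β = 1 − P(Y ≥ 13) = 1633670388436281453/1638400000000000000.

1633670388436281453/1638400000000000000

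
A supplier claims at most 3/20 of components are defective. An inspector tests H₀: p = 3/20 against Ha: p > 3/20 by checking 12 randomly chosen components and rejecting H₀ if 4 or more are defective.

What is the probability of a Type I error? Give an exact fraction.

α = P(reject H₀ | H₀ true) = P(S ≥ 4 | p = 3/20), S ~ Binomial(12, 3/20).
Computing the lower-tail complement: 1 − 743664573512687/819200000000000 = 75535426487313/819200000000000.

75535426487313/819200000000000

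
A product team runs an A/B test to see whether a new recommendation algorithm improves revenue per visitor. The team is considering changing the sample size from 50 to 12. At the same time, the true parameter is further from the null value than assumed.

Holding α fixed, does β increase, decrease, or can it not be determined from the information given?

Cannot be determined from the information given.

The first change alone would make β increase; the second alone would make β decrease. Which effect dominates depends on the magnitudes, which are not given.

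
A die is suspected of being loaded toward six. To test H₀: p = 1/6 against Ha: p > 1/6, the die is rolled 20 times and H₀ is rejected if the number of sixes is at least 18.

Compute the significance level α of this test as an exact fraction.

The Type I error probability is α = P(S ≥ 18) computed under H₀, where S ~ Binomial(20, 1/6).
P(S ≥ 18) = Σ_{j=18}^{20} C(20,j)·(1/6)^j·(5/6)^{20-j} = 539/406239826673664.

539/406239826673664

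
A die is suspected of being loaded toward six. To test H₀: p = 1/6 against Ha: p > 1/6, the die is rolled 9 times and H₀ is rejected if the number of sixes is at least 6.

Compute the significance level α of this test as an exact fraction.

Under H₀, X ~ Binomial(9, 1/6), and α = P(X ≥ 6).
P(X ≥ 6) = Σ_{j=6}^{9} C(9,j)·(1/6)^j·(5/6)^{9-j} = 5723/5038848.

5723/5038848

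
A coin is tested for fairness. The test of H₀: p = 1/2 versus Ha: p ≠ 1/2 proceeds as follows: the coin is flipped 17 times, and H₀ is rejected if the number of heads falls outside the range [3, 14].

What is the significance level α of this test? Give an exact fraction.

77/32768

The significance level is the null-hypothesis probability of the rejection region {≤2} ∪ {≥15}.
Each tail has probability (1 + 17 + 136)/131072; doubling gives α = 308/131072 = 77/32768.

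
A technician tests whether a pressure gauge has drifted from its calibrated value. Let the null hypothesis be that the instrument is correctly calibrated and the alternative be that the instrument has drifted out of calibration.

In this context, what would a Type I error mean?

A Type I error would mean concluding that the instrument has drifted out of calibration when in fact the instrument is correctly calibrated.

A Type I error is rejecting H₀ when H₀ is true.
Here that means pulling the instrument for recalibration when actually the instrument is correctly calibrated.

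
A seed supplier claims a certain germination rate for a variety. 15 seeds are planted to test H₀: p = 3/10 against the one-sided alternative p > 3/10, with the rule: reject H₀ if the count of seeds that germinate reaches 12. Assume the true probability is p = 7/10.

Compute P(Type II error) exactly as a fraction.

A Type II error is failing to reject when Ha holds: with p = 7/10, β = P(K ≤ 11).
Adding the binomial probabilities P(K=0)+…+P(K=11) at p = 7/10 gives 87891509014119/125000000000000.

87891509014119/125000000000000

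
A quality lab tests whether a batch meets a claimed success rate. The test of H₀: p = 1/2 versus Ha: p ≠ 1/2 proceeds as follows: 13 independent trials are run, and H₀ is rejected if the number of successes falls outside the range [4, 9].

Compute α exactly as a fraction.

189/2048

α = P(S ≤ 3 or S ≥ 10 | p = 1/2), S ~ Binomial(13, 1/2).
The two tails are symmetric, so α = 2·(1 + 13 + 78 + 286)/2^13 = 756/8192 = 189/2048.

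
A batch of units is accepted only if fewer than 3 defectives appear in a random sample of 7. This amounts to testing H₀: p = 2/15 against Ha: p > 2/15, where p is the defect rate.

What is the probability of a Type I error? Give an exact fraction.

Under H₀, Y ~ Binomial(7, 2/15); the Type I error rate is P(Y ≥ 3).
Computing the lower-tail complement: 1 − 10767497/11390625 = 623128/11390625.

623128/11390625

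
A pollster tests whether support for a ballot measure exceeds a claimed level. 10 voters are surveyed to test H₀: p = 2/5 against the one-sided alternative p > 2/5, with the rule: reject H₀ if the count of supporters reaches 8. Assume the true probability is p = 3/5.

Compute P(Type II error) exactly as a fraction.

Under the alternative p = 3/5, Y ~ Binomial(10, 3/5); β is the probability the test does not reject, P(Y < 8).
Equivalently, β = 1 − P(Y ≥ 8) = 8131936/9765625.

8131936/9765625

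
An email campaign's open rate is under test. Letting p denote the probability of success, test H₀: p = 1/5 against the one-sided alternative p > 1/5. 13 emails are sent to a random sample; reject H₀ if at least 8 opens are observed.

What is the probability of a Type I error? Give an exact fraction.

1520533/1220703125

The Type I error probability is α = P(Y ≥ 8) computed under H₀, where Y ~ Binomial(13, 1/5).
Adding the binomial terms for j = 8 through 13 with p = 1/5 yields 1520533/1220703125.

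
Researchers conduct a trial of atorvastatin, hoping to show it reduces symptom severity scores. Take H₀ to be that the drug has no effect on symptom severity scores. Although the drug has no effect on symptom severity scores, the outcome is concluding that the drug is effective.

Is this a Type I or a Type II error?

Type I error

'Concluding that the drug is effective' corresponds to rejecting H₀.
H₀ was rejected but H₀ is true — a Type I error (false positive).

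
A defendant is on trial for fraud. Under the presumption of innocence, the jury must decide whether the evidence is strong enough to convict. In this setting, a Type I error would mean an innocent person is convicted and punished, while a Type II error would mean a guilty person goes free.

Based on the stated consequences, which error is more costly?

Type I error

The Type I consequence (an innocent person is convicted and punished) is more severe than the Type II consequence (a guilty person goes free).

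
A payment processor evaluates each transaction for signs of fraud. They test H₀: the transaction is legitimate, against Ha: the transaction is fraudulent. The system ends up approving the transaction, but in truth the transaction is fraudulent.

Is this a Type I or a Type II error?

Type II error

'Approving the transaction' corresponds to failing to reject H₀.
H₀ was not rejected but H₀ is false — a Type II error (false negative).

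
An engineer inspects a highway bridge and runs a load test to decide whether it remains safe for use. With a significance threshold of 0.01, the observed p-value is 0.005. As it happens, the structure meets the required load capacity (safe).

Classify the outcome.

Type I error

The conventional null hypothesis is that the structure meets the required load capacity (safe).
Since p = 0.005 < α = 0.01, H₀ is rejected.
H₀ is true (actually the structure meets the required load capacity (safe)).
Rejecting a true H₀ is a Type I error.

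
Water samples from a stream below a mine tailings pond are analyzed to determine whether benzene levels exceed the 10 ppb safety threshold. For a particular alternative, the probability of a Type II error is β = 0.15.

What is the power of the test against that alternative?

Power = 1 − β = 1 − 0.15 = 0.85.

0.85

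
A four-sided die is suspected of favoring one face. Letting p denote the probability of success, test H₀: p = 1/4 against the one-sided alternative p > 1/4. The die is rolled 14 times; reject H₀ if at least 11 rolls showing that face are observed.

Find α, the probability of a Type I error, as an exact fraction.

α = P(reject H₀ | H₀ true) = P(X ≥ 11 | p = 1/4), with X ~ Binomial(14, 1/4).
Summing C(14,j)(1/4)^j(3/4)^{14−j} for j = 11,…,14 gives 5345/134217728.

5345/134217728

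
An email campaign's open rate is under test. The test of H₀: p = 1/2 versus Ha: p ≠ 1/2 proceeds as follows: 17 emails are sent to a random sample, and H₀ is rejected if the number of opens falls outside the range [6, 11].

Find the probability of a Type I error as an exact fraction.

4701/32768

Under H₀, X ~ Binomial(17, 1/2); α is the probability of landing in either tail, P(X ≤ 5) + P(X ≥ 12).
By symmetry, α = 2·P(X ≤ 5) = 2·(1 + 17 + 136 + 680 + 2380 + 6188)/131072 = 18804/131072 = 4701/32768.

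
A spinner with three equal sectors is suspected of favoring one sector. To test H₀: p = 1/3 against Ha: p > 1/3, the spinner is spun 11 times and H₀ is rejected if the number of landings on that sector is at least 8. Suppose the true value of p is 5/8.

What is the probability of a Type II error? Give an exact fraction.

A Type II error is failing to reject when Ha holds: with p = 5/8, β = P(S ≤ 7).
Adding the binomial probabilities P(S=0)+…+P(S=7) at p = 5/8 gives 688976199/1073741824.

688976199/1073741824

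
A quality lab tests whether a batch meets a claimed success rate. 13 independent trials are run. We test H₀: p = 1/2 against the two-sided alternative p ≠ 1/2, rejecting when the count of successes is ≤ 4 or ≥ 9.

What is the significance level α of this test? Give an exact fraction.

1093/4096

α = P(K ≤ 4 or K ≥ 9 | p = 1/2), K ~ Binomial(13, 1/2).
Each tail has probability (1 + 13 + 78 + 286 + 715)/8192; doubling gives α = 2186/8192 = 1093/4096.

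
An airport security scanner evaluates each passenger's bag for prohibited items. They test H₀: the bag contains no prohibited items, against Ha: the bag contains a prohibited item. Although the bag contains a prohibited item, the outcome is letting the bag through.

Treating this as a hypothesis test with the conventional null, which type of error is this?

'Letting the bag through' corresponds to failing to reject H₀.
H₀ was not rejected but H₀ is false — a Type II error (false negative).

Type II error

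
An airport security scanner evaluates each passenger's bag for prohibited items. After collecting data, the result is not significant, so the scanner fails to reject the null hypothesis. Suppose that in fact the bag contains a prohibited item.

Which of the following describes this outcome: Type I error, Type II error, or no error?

The conventional null hypothesis here is that the bag contains no prohibited items.
H₀ was not rejected, but H₀ is actually false.
Failing to reject a false null hypothesis is a Type II error (false negative).

Type II error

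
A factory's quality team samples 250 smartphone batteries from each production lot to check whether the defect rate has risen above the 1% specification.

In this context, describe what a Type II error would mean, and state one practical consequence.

A Type II error would mean concluding that the lot's defect rate is 1% (within specification) (or at least failing to establish that the lot's defect rate exceeds 1%) when in fact the lot's defect rate exceeds 1%. Consequence: a defective lot is shipped to customers.

With the conventional null hypothesis that the lot's defect rate is 1% (within specification):
A Type II error is failing to reject H₀ when H₀ is false.
Here that means accepting the lot and shipping it when actually the lot's defect rate exceeds 1%.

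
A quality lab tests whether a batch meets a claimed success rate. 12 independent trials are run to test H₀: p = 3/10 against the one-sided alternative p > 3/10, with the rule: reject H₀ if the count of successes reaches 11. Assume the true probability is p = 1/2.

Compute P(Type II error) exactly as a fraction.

β = P(fail to reject H₀ | Ha true) = P(S ≤ 10 | p = 1/2), S ~ Binomial(12, 1/2).
Adding the binomial probabilities P(S=0)+…+P(S=10) at p = 1/2 gives 4083/4096.

4083/4096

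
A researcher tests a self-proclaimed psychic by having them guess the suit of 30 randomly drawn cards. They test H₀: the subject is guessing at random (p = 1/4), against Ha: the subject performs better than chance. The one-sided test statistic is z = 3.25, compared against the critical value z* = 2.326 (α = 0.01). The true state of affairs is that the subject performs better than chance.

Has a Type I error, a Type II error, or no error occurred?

Since z = 3.25 > z* = 2.326, H₀ is rejected.
H₀ is false (actually the subject performs better than chance).
The decision matches the true state — no error.

Neither — the decision is correct.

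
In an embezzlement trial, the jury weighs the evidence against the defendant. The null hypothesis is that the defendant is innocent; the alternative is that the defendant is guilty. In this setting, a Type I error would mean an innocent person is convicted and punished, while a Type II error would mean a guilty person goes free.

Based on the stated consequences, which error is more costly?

The Type I consequence (an innocent person is convicted and punished) is more severe than the Type II consequence (a guilty person goes free).

Type I error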